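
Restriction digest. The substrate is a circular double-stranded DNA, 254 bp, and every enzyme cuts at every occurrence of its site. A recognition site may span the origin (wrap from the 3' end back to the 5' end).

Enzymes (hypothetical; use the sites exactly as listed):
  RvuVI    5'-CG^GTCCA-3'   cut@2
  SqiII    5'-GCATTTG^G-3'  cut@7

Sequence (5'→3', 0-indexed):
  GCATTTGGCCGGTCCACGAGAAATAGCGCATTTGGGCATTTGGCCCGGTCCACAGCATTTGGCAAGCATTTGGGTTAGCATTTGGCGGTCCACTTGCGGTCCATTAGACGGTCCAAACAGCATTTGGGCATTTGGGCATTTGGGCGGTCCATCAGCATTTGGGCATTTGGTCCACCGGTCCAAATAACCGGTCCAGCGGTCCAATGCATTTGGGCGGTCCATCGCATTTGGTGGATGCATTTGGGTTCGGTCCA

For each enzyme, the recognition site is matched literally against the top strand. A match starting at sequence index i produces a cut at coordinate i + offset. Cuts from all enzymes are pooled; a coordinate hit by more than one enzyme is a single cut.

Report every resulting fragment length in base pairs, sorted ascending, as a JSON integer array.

[3,4,4,4,5,6,8,8,8,8,8,8,11,11,12,12,12,13,13,14,14,14,15,16,23]

Scan for sites:
  RvuVI (CGGTCCA, off=2): starts [9, 45, 85, 96, 108, 144, 175, 188, 196, 214, 247] → cuts [11, 47, 87, 98, 110, 146, 177, 190, 198, 216, 249]
  SqiII (GCATTTGG, off=7): starts [0, 27, 35, 54, 65, 77, 119, 127, 135, 154, 162, 205, 223, 236] → cuts [7, 34, 42, 61, 72, 84, 126, 134, 142, 161, 169, 212, 230, 243]

All cut coordinates (distinct, sorted): [7, 11, 34, 42, 47, 61, 72, 84, 87, 98, 110, 126, 134, 142, 146, 161, 169, 177, 190, 198, 212, 216, 230, 243, 249]

Fragment lengths:
  7→11: 4 bp
  11→34: 23 bp
  34→42: 8 bp
  42→47: 5 bp
  47→61: 14 bp
  61→72: 11 bp
  72→84: 12 bp
  84→87: 3 bp
  87→98: 11 bp
  98→110: 12 bp
  110→126: 16 bp
  126→134: 8 bp
  134→142: 8 bp
  142→146: 4 bp
  146→161: 15 bp
  161→169: 8 bp
  169→177: 8 bp
  177→190: 13 bp
  190→198: 8 bp
  198→212: 14 bp
  212→216: 4 bp
  216→230: 14 bp
  230→243: 13 bp
  243→249: 6 bp
  249→7 (wrap): 254-249+7 = 12 bp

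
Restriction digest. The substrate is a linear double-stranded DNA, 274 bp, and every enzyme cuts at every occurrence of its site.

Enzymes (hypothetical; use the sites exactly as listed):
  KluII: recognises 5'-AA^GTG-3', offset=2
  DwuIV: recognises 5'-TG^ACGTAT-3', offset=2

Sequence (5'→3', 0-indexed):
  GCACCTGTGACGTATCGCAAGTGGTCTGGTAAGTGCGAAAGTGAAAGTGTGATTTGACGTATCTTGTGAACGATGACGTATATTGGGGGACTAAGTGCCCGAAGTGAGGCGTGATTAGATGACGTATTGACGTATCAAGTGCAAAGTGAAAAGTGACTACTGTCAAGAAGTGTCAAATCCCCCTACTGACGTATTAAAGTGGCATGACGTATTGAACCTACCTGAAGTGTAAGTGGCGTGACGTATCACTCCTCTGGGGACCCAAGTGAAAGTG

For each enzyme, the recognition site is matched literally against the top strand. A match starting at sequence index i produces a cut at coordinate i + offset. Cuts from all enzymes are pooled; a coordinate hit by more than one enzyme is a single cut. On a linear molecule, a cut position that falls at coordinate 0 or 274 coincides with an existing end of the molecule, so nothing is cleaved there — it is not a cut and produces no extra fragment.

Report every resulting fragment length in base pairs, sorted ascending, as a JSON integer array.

[3,6,6,6,7,7,8,8,8,8,9,9,9,10,10,11,12,17,18,19,19,19,20,25]

Scan for sites:
  KluII (AAGTG, off=2): starts [18, 30, 38, 44, 92, 101, 136, 143, 150, 167, 196, 224, 230, 263, 269] → cuts [20, 32, 40, 46, 94, 103, 138, 145, 152, 169, 198, 226, 232, 265, 271]
  DwuIV (TGACGTAT, off=2): starts [7, 54, 73, 119, 127, 186, 204, 238] → cuts [9, 56, 75, 121, 129, 188, 206, 240]

Pooled cuts: [9, 20, 32, 40, 46, 56, 75, 94, 103, 121, 129, 138, 145, 152, 169, 188, 198, 206, 226, 232, 240, 265, 271]

Fragments:
  [0,9): 9 bp
  [9,20): 11 bp
  [20,32): 12 bp
  [32,40): 8 bp
  [40,46): 6 bp
  [46,56): 10 bp
  [56,75): 19 bp
  [75,94): 19 bp
  [94,103): 9 bp
  [103,121): 18 bp
  [121,129): 8 bp
  [129,138): 9 bp
  [138,145): 7 bp
  [145,152): 7 bp
  [152,169): 17 bp
  [169,188): 19 bp
  [188,198): 10 bp
  [198,206): 8 bp
  [206,226): 20 bp
  [226,232): 6 bp
  [232,240): 8 bp
  [240,265): 25 bp
  [265,271): 6 bp
  [271,274): 3 bp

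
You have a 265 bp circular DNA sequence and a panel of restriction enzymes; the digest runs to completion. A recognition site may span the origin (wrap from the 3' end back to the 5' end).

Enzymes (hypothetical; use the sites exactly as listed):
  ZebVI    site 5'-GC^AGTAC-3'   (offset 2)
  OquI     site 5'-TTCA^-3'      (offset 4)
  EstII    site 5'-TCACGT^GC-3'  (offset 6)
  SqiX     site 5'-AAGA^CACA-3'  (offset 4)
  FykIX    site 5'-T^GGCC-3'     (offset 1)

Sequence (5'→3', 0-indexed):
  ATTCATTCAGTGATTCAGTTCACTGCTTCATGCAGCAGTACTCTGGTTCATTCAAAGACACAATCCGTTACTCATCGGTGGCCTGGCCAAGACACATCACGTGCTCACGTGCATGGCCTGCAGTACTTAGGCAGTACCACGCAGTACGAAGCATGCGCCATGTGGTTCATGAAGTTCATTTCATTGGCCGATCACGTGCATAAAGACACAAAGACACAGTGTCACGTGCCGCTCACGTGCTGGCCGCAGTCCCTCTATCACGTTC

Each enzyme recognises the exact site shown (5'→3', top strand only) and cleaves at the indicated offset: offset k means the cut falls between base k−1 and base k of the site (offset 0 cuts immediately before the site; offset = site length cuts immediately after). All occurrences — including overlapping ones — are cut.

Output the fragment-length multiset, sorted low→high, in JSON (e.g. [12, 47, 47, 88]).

Per-enzyme occurrences:
  ZebVI GCAGTAC/2: at [34, 119, 130, 140] ⇒ [36, 121, 132, 142]
  OquI TTCA/4: at [1, 5, 13, 18, 26, 46, 50, 165, 174, 179, 262] ⇒ [1, 5, 9, 17, 22, 30, 50, 54, 169, 178, 183]
  EstII TCACGTGC/6: at [96, 104, 191, 221, 232] ⇒ [102, 110, 197, 227, 238]
  SqiX AAGACACA/4: at [54, 88, 202, 210] ⇒ [58, 92, 206, 214]
  FykIX TGGCC/1: at [78, 83, 113, 184, 240] ⇒ [79, 84, 114, 185, 241]

Pooled cuts: [1, 5, 9, 17, 22, 30, 36, 50, 54, 58, 79, 84, 92, 102, 110, 114, 121, 132, 142, 169, 178, 183, 185, 197, 206, 214, 227, 238, 241]

Fragments:
  1→5: 4 bp
  5→9: 4 bp
  9→17: 8 bp
  17→22: 5 bp
  22→30: 8 bp
  30→36: 6 bp
  36→50: 14 bp
  50→54: 4 bp
  54→58: 4 bp
  58→79: 21 bp
  79→84: 5 bp
  84→92: 8 bp
  92→102: 10 bp
  102→110: 8 bp
  110→114: 4 bp
  114→121: 7 bp
  121→132: 11 bp
  132→142: 10 bp
  142→169: 27 bp
  169→178: 9 bp
  178→183: 5 bp
  183→185: 2 bp
  185→197: 12 bp
  197→206: 9 bp
  206→214: 8 bp
  214→227: 13 bp
  227→238: 11 bp
  238→241: 3 bp
  241→1 (wrap): 265-241+1 = 25 bp

[2,3,4,4,4,4,4,5,5,5,6,7,8,8,8,8,8,9,9,10,10,11,11,12,13,14,21,25,27]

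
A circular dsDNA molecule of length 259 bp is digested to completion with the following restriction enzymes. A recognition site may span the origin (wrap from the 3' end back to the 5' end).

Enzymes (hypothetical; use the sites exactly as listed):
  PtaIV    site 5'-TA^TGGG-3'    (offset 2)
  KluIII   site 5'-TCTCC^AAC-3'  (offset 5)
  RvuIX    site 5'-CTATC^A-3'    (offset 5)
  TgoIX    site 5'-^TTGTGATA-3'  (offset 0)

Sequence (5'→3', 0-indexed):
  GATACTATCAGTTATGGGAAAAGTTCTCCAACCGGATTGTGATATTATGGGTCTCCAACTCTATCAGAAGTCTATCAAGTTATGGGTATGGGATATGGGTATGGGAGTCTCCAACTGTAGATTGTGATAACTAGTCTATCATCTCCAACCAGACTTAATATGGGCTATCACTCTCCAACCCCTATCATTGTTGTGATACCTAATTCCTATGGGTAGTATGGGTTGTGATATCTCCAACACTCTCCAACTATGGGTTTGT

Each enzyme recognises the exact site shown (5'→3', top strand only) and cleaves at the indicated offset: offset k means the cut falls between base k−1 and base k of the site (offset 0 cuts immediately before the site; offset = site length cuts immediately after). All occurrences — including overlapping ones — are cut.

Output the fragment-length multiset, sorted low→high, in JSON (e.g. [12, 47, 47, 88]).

Scan for sites:
  PtaIV (TATGGG, off=2): starts [12, 45, 80, 86, 93, 99, 158, 207, 216, 248] → cuts [14, 47, 82, 88, 95, 101, 160, 209, 218, 250]
  KluIII (TCTCCAAC, off=5): starts [24, 51, 107, 141, 171, 230, 240] → cuts [29, 56, 112, 146, 176, 235, 245]
  RvuIX (CTATCA, off=5): starts [4, 60, 71, 135, 164, 181] → cuts [9, 65, 76, 140, 169, 186]
  TgoIX (TTGTGATA, off=0): starts [36, 121, 190, 222, 255] → cuts [36, 121, 190, 222, 255]

Pooled cuts: [9, 14, 29, 36, 47, 56, 65, 76, 82, 88, 95, 101, 112, 121, 140, 146, 160, 169, 176, 186, 190, 209, 218, 222, 235, 245, 250, 255]

Fragment lengths:
  9→14: 5 bp
  14→29: 15 bp
  29→36: 7 bp
  36→47: 11 bp
  47→56: 9 bp
  56→65: 9 bp
  65→76: 11 bp
  76→82: 6 bp
  82→88: 6 bp
  88→95: 7 bp
  95→101: 6 bp
  101→112: 11 bp
  112→121: 9 bp
  121→140: 19 bp
  140→146: 6 bp
  146→160: 14 bp
  160→169: 9 bp
  169→176: 7 bp
  176→186: 10 bp
  186→190: 4 bp
  190→209: 19 bp
  209→218: 9 bp
  218→222: 4 bp
  222→235: 13 bp
  235→245: 10 bp
  245→250: 5 bp
  250→255: 5 bp
  255→9 (wrap): 259-255+9 = 13 bp

[4,4,5,5,5,6,6,6,6,7,7,7,9,9,9,9,9,10,10,11,11,11,13,13,14,15,19,19]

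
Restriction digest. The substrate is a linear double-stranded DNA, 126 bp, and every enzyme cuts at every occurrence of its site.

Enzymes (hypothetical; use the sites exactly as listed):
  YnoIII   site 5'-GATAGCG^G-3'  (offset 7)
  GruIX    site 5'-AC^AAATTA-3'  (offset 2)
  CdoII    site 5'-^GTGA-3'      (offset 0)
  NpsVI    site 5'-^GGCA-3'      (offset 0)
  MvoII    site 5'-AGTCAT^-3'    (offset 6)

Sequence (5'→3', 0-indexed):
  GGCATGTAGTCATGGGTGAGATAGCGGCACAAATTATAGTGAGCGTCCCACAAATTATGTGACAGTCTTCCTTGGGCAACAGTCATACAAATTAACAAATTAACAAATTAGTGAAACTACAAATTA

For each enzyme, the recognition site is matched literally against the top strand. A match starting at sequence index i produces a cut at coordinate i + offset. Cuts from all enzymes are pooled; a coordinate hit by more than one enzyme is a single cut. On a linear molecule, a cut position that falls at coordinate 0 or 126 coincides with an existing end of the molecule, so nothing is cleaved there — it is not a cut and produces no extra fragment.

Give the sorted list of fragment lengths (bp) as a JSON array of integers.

Site scan:
  YnoIII GATAGCGG/7: at [19] ⇒ [26]
  GruIX ACAAATTA/2: at [28, 49, 86, 94, 102, 118] ⇒ [30, 51, 88, 96, 104, 120]
  CdoII GTGA/0: at [15, 38, 58, 110] ⇒ [15, 38, 58, 110]
  NpsVI GGCA/0: at [0, 25, 74] ⇒ [25, 74] (position 0 is a terminus of the linear molecule — no cut)
  MvoII AGTCAT/6: at [7, 80] ⇒ [13, 86]

Pooled cuts: [13, 15, 25, 26, 30, 38, 51, 58, 74, 86, 88, 96, 104, 110, 120]

Fragment lengths:
  [0,13): 13 bp
  [13,15): 2 bp
  [15,25): 10 bp
  [25,26): 1 bp
  [26,30): 4 bp
  [30,38): 8 bp
  [38,51): 13 bp
  [51,58): 7 bp
  [58,74): 16 bp
  [74,86): 12 bp
  [86,88): 2 bp
  [88,96): 8 bp
  [96,104): 8 bp
  [104,110): 6 bp
  [110,120): 10 bp
  [120,126): 6 bp

[1,2,2,4,6,6,7,8,8,8,10,10,12,13,13,16]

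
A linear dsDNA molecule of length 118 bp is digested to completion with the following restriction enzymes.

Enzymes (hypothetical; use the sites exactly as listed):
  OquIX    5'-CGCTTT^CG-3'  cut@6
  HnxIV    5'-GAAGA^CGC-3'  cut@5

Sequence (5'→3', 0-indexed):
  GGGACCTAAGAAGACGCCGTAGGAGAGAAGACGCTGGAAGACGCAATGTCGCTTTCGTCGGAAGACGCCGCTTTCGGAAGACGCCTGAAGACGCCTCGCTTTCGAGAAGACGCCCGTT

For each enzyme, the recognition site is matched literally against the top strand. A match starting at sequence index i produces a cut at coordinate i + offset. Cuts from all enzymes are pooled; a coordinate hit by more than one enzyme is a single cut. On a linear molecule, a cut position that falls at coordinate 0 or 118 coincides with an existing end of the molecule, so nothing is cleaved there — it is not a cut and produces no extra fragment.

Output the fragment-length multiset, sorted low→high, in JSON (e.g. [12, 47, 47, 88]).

[7,8,8,9,10,10,10,11,14,14,17]

Site scan:
  OquIX (CGCTTTCG, off=6): starts [49, 68, 96] → cuts [55, 74, 102]
  HnxIV (GAAGACGC, off=5): starts [9, 26, 36, 60, 76, 86, 105] → cuts [14, 31, 41, 65, 81, 91, 110]

All cut coordinates (distinct, sorted): [14, 31, 41, 55, 65, 74, 81, 91, 102, 110]

Fragment lengths:
  [0,14): 14 bp
  [14,31): 17 bp
  [31,41): 10 bp
  [41,55): 14 bp
  [55,65): 10 bp
  [65,74): 9 bp
  [74,81): 7 bp
  [81,91): 10 bp
  [91,102): 11 bp
  [102,110): 8 bp
  [110,118): 8 bp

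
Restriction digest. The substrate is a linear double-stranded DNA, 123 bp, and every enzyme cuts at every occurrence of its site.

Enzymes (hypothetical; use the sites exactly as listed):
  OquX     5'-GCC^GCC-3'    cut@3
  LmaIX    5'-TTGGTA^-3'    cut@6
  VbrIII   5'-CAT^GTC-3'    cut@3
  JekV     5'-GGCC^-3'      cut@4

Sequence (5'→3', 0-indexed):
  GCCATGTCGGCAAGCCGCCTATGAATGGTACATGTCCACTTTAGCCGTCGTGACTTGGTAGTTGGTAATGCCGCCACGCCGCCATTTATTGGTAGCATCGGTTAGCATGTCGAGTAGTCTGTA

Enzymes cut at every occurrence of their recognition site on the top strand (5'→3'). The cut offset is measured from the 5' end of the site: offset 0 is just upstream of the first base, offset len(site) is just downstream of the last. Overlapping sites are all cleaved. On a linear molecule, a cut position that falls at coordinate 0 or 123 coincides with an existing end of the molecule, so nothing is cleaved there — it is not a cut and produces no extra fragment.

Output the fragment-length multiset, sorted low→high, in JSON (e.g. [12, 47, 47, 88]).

Site scan:
  OquX GCCGCC/3: at [13, 69, 77] ⇒ [16, 72, 80]
  LmaIX TTGGTA/6: at [54, 61, 88] ⇒ [60, 67, 94]
  VbrIII CATGTC/3: at [2, 30, 105] ⇒ [5, 33, 108]
  JekV (GGCC, off=4): no sites

All cut coordinates (distinct, sorted): [5, 16, 33, 60, 67, 72, 80, 94, 108]

Fragment lengths:
  [0,5): 5 bp
  [5,16): 11 bp
  [16,33): 17 bp
  [33,60): 27 bp
  [60,67): 7 bp
  [67,72): 5 bp
  [72,80): 8 bp
  [80,94): 14 bp
  [94,108): 14 bp
  [108,123): 15 bp

[5,5,7,8,11,14,14,15,17,27]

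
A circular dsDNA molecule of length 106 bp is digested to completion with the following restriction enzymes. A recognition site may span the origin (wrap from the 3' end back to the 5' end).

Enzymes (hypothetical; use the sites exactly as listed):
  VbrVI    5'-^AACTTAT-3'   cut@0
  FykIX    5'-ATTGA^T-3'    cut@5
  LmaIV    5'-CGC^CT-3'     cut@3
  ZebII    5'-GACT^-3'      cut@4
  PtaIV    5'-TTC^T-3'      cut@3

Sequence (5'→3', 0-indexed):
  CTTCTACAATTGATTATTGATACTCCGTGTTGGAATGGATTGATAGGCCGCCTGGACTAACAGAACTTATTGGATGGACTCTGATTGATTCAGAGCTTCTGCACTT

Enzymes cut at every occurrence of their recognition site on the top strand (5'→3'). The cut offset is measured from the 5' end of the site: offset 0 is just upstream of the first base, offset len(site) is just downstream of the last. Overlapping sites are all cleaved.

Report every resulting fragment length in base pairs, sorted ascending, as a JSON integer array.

[3,5,7,7,8,8,8,9,11,17,23]

Site scan:
  VbrVI (AACTTAT, off=0): starts [63] → cuts [63]
  FykIX (ATTGAT, off=5): starts [8, 15, 38, 83] → cuts [13, 20, 43, 88]
  LmaIV (CGCCT, off=3): starts [48] → cuts [51]
  ZebII (GACT, off=4): starts [54, 76] → cuts [58, 80]
  PtaIV (TTCT, off=3): starts [1, 96, 104] → cuts [1, 4, 99]

Pooled cuts: [1, 4, 13, 20, 43, 51, 58, 63, 80, 88, 99]

Fragment lengths:
  1→4: 3 bp
  4→13: 9 bp
  13→20: 7 bp
  20→43: 23 bp
  43→51: 8 bp
  51→58: 7 bp
  58→63: 5 bp
  63→80: 17 bp
  80→88: 8 bp
  88→99: 11 bp
  99→1 (wrap): 106-99+1 = 8 bp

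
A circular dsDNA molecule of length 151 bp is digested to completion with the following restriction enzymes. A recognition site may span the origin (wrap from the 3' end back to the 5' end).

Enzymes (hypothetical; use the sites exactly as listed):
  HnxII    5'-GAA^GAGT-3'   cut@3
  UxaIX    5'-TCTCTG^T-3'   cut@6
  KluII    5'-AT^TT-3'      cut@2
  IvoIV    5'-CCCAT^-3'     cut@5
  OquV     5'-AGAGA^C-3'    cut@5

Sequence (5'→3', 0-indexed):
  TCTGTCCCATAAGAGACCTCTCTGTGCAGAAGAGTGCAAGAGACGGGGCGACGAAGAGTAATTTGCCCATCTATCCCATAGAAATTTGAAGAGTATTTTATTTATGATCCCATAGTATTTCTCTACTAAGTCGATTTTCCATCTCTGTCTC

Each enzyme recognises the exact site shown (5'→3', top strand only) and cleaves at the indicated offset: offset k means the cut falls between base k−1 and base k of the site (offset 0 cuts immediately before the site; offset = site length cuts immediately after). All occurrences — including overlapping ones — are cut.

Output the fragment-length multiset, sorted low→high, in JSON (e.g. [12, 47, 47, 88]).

Site scan:
  HnxII GAAGAGT/3: at [28, 52, 87] ⇒ [31, 55, 90]
  UxaIX TCTCTGT/6: at [18, 141, 149] ⇒ [4, 24, 147]
  KluII ATTT/2: at [60, 83, 94, 99, 116, 133] ⇒ [62, 85, 96, 101, 118, 135]
  IvoIV CCCAT/5: at [5, 65, 74, 108] ⇒ [10, 70, 79, 113]
  OquV AGAGAC/5: at [11, 38] ⇒ [16, 43]

All cut coordinates (distinct, sorted): [4, 10, 16, 24, 31, 43, 55, 62, 70, 79, 85, 90, 96, 101, 113, 118, 135, 147]

Fragment lengths:
  4→10: 6 bp
  10→16: 6 bp
  16→24: 8 bp
  24→31: 7 bp
  31→43: 12 bp
  43→55: 12 bp
  55→62: 7 bp
  62→70: 8 bp
  70→79: 9 bp
  79→85: 6 bp
  85→90: 5 bp
  90→96: 6 bp
  96→101: 5 bp
  101→113: 12 bp
  113→118: 5 bp
  118→135: 17 bp
  135→147: 12 bp
  147→4 (wrap): 151-147+4 = 8 bp

[5,5,5,6,6,6,6,7,7,8,8,8,9,12,12,12,12,17]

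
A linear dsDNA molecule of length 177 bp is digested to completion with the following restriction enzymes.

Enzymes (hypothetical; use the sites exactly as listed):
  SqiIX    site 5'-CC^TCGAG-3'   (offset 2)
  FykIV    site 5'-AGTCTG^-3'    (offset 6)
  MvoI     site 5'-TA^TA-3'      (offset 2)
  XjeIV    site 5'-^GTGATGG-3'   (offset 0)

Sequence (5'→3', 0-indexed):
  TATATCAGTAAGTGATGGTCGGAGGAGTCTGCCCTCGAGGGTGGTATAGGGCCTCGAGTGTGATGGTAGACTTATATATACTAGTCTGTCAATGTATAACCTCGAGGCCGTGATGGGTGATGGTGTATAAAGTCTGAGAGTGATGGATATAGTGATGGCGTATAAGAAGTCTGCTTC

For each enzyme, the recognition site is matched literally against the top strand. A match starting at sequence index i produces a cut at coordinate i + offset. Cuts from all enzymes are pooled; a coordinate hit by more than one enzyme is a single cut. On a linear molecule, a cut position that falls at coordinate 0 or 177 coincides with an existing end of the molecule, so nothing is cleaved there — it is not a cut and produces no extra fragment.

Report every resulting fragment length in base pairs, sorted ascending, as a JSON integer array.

Per-enzyme occurrences:
  SqiIX (CCTCGAG, off=2): starts [32, 51, 99] → cuts [34, 53, 101]
  FykIV (AGTCTG, off=6): starts [25, 82, 130, 167] → cuts [31, 88, 136, 173]
  MvoI (TATA, off=2): starts [0, 44, 72, 74, 76, 94, 125, 147, 160] → cuts [2, 46, 74, 76, 78, 96, 127, 149, 162]
  XjeIV (GTGATGG, off=0): starts [11, 59, 109, 116, 139, 151] → cuts [11, 59, 109, 116, 139, 151]

All cut coordinates (distinct, sorted): [2, 11, 31, 34, 46, 53, 59, 74, 76, 78, 88, 96, 101, 109, 116, 127, 136, 139, 149, 151, 162, 173]

Fragments:
  [0,2): 2 bp
  [2,11): 9 bp
  [11,31): 20 bp
  [31,34): 3 bp
  [34,46): 12 bp
  [46,53): 7 bp
  [53,59): 6 bp
  [59,74): 15 bp
  [74,76): 2 bp
  [76,78): 2 bp
  [78,88): 10 bp
  [88,96): 8 bp
  [96,101): 5 bp
  [101,109): 8 bp
  [109,116): 7 bp
  [116,127): 11 bp
  [127,136): 9 bp
  [136,139): 3 bp
  [139,149): 10 bp
  [149,151): 2 bp
  [151,162): 11 bp
  [162,173): 11 bp
  [173,177): 4 bp

[2,2,2,2,3,3,4,5,6,7,7,8,8,9,9,10,10,11,11,11,12,15,20]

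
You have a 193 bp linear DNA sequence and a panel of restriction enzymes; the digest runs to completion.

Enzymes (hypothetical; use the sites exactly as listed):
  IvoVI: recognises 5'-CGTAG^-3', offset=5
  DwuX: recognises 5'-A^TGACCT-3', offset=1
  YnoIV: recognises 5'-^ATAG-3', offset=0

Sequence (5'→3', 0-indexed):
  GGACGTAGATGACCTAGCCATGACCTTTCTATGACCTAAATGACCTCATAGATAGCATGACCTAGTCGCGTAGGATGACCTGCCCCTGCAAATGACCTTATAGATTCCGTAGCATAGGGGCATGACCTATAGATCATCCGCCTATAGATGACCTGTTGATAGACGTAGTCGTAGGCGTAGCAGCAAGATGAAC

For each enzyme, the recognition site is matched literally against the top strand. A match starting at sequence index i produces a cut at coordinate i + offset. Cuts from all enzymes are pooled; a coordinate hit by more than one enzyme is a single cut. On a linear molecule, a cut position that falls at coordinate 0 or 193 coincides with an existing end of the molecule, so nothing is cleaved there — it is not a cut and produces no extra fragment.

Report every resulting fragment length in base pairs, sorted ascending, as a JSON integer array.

Site scan:
  IvoVI (CGTAG, off=5): starts [3, 68, 107, 163, 169, 175] → cuts [8, 73, 112, 168, 174, 180]
  DwuX (ATGACCT, off=1): starts [8, 19, 30, 39, 56, 74, 91, 121, 147] → cuts [9, 20, 31, 40, 57, 75, 92, 122, 148]
  YnoIV (ATAG, off=0): starts [47, 51, 99, 113, 128, 143, 158] → cuts [47, 51, 99, 113, 128, 143, 158]

Pooled cuts: [8, 9, 20, 31, 40, 47, 51, 57, 73, 75, 92, 99, 112, 113, 122, 128, 143, 148, 158, 168, 174, 180]

Fragment lengths:
  [0,8): 8 bp
  [8,9): 1 bp
  [9,20): 11 bp
  [20,31): 11 bp
  [31,40): 9 bp
  [40,47): 7 bp
  [47,51): 4 bp
  [51,57): 6 bp
  [57,73): 16 bp
  [73,75): 2 bp
  [75,92): 17 bp
  [92,99): 7 bp
  [99,112): 13 bp
  [112,113): 1 bp
  [113,122): 9 bp
  [122,128): 6 bp
  [128,143): 15 bp
  [143,148): 5 bp
  [148,158): 10 bp
  [158,168): 10 bp
  [168,174): 6 bp
  [174,180): 6 bp
  [180,193): 13 bp

[1,1,2,4,5,6,6,6,6,7,7,8,9,9,10,10,11,11,13,13,15,16,17]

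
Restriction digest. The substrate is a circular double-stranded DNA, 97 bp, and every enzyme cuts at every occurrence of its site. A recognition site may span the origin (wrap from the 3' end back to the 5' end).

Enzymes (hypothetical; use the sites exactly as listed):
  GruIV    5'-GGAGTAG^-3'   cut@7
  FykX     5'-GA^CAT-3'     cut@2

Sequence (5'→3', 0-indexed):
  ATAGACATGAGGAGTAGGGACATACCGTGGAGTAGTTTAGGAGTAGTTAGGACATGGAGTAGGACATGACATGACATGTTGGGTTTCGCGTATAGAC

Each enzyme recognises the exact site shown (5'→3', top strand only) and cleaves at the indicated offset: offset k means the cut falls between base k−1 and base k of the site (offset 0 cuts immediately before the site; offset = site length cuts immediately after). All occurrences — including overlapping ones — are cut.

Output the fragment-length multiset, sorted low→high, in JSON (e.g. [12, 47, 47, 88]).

Scan for sites:
  GruIV GGAGTAG/7: at [10, 28, 39, 55] ⇒ [17, 35, 46, 62]
  FykX GACAT/2: at [3, 18, 50, 62, 67, 72, 94] ⇒ [5, 20, 52, 64, 69, 74, 96]

All cut coordinates (distinct, sorted): [5, 17, 20, 35, 46, 52, 62, 64, 69, 74, 96]

Fragments:
  5→17: 12 bp
  17→20: 3 bp
  20→35: 15 bp
  35→46: 11 bp
  46→52: 6 bp
  52→62: 10 bp
  62→64: 2 bp
  64→69: 5 bp
  69→74: 5 bp
  74→96: 22 bp
  96→5 (wrap): 97-96+5 = 6 bp

[2,3,5,5,6,6,10,11,12,15,22]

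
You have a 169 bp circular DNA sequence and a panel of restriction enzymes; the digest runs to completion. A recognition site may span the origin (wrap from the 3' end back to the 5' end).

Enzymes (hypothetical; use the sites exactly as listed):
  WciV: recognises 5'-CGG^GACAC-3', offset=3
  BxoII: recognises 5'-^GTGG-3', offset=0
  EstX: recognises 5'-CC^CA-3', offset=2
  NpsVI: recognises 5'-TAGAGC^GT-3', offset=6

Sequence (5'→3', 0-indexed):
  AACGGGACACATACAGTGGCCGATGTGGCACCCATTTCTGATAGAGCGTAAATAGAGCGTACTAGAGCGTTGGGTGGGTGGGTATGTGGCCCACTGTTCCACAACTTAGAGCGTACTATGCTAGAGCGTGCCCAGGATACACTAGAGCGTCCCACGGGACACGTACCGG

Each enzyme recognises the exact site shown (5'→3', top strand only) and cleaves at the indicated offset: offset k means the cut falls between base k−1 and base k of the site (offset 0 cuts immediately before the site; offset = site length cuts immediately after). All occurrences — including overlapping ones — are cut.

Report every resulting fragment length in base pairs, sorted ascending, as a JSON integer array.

[4,4,5,5,5,6,8,8,9,10,10,11,15,15,16,17,21]

Site scan:
  WciV CGGGACAC/3: at [2, 154] ⇒ [5, 157]
  BxoII GTGG/0: at [15, 24, 73, 77, 85] ⇒ [15, 24, 73, 77, 85]
  EstX CCCA/2: at [30, 89, 130, 150] ⇒ [32, 91, 132, 152]
  NpsVI TAGAGCGT/6: at [41, 52, 62, 106, 121, 142] ⇒ [47, 58, 68, 112, 127, 148]

All cut coordinates (distinct, sorted): [5, 15, 24, 32, 47, 58, 68, 73, 77, 85, 91, 112, 127, 132, 148, 152, 157]

Fragments:
  5→15: 10 bp
  15→24: 9 bp
  24→32: 8 bp
  32→47: 15 bp
  47→58: 11 bp
  58→68: 10 bp
  68→73: 5 bp
  73→77: 4 bp
  77→85: 8 bp
  85→91: 6 bp
  91→112: 21 bp
  112→127: 15 bp
  127→132: 5 bp
  132→148: 16 bp
  148→152: 4 bp
  152→157: 5 bp
  157→5 (wrap): 169-157+5 = 17 bp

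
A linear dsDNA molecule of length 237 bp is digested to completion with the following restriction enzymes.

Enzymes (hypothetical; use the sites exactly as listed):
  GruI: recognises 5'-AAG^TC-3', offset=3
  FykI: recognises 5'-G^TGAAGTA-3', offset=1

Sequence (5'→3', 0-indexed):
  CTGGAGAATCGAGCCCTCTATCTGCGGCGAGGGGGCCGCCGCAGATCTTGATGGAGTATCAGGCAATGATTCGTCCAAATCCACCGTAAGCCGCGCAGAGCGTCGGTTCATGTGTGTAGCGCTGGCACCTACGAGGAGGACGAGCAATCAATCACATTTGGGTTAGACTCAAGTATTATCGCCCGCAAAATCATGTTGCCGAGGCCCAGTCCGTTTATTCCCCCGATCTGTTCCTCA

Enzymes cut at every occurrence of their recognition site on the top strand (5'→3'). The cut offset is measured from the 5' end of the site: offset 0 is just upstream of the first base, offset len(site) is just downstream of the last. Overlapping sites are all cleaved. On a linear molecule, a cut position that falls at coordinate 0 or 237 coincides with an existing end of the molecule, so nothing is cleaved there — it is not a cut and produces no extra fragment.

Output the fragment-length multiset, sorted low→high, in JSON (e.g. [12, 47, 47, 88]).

[237]

Site scan:
  GruI (AAGTC, off=3): no sites
  FykI (GTGAAGTA, off=1): no sites

Pooled cuts: ∅

Fragment lengths:
  no cuts → one linear fragment of 237 bp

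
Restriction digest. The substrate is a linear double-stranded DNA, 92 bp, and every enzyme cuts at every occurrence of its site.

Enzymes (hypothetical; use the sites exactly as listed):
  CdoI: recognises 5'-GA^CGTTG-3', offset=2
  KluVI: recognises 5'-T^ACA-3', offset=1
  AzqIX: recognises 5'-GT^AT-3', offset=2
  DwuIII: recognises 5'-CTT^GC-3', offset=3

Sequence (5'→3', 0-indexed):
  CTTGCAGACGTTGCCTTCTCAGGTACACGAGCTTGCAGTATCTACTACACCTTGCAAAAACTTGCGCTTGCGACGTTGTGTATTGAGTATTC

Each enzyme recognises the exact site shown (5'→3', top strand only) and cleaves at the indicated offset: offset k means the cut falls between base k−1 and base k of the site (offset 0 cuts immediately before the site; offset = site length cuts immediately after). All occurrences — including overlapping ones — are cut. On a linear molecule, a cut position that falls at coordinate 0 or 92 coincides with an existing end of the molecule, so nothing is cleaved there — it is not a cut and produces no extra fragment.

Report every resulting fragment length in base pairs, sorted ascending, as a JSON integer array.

Site scan:
  CdoI (GACGTTG, off=2): starts [6, 71] → cuts [8, 73]
  KluVI (TACA, off=1): starts [23, 45] → cuts [24, 46]
  AzqIX (GTAT, off=2): starts [37, 79, 86] → cuts [39, 81, 88]
  DwuIII (CTTGC, off=3): starts [0, 31, 50, 60, 66] → cuts [3, 34, 53, 63, 69]

Pooled cuts: [3, 8, 24, 34, 39, 46, 53, 63, 69, 73, 81, 88]

Fragments:
  [0,3): 3 bp
  [3,8): 5 bp
  [8,24): 16 bp
  [24,34): 10 bp
  [34,39): 5 bp
  [39,46): 7 bp
  [46,53): 7 bp
  [53,63): 10 bp
  [63,69): 6 bp
  [69,73): 4 bp
  [73,81): 8 bp
  [81,88): 7 bp
  [88,92): 4 bp

[3,4,4,5,5,6,7,7,7,8,10,10,16]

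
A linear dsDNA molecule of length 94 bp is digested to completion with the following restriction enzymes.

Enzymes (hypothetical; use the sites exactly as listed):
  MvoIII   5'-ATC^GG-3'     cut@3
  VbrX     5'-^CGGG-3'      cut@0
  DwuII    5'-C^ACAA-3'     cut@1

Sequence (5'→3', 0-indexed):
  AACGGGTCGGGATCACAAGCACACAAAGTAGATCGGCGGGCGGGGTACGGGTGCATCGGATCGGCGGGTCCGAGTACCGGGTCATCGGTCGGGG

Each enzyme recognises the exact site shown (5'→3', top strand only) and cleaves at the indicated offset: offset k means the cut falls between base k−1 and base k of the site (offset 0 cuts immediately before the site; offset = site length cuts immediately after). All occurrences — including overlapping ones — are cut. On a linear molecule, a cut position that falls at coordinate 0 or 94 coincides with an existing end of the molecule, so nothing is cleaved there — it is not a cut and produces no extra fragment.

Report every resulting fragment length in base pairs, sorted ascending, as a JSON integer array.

Site scan:
  MvoIII ATCGG/3: at [31, 54, 59, 83] ⇒ [34, 57, 62, 86]
  VbrX CGGG/0: at [2, 7, 36, 40, 47, 64, 77, 89] ⇒ [2, 7, 36, 40, 47, 64, 77, 89]
  DwuII CACAA/1: at [13, 21] ⇒ [14, 22]

Pooled cuts: [2, 7, 14, 22, 34, 36, 40, 47, 57, 62, 64, 77, 86, 89]

Fragment lengths:
  [0,2): 2 bp
  [2,7): 5 bp
  [7,14): 7 bp
  [14,22): 8 bp
  [22,34): 12 bp
  [34,36): 2 bp
  [36,40): 4 bp
  [40,47): 7 bp
  [47,57): 10 bp
  [57,62): 5 bp
  [62,64): 2 bp
  [64,77): 13 bp
  [77,86): 9 bp
  [86,89): 3 bp
  [89,94): 5 bp

[2,2,2,3,4,5,5,5,7,7,8,9,10,12,13]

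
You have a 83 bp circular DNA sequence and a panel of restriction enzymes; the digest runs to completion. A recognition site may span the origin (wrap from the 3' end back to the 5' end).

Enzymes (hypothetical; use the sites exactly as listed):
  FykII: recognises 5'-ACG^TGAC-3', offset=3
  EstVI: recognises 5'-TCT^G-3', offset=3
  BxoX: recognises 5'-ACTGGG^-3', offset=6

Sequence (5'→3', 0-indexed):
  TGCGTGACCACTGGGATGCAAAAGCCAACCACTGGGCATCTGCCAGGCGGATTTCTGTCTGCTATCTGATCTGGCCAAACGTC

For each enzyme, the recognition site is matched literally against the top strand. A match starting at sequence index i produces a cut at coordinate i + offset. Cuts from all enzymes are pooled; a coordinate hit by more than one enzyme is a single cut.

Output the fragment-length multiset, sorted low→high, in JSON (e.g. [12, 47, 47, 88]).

[4,5,5,7,12,14,15,21]

Site scan:
  FykII (ACGTGAC, off=3): no sites
  EstVI TCTG/3: at [38, 53, 57, 64, 69, 81] ⇒ [1, 41, 56, 60, 67, 72]
  BxoX ACTGGG/6: at [9, 30] ⇒ [15, 36]

All cut coordinates (distinct, sorted): [1, 15, 36, 41, 56, 60, 67, 72]

Fragment lengths:
  1→15: 14 bp
  15→36: 21 bp
  36→41: 5 bp
  41→56: 15 bp
  56→60: 4 bp
  60→67: 7 bp
  67→72: 5 bp
  72→1 (wrap): 83-72+1 = 12 bp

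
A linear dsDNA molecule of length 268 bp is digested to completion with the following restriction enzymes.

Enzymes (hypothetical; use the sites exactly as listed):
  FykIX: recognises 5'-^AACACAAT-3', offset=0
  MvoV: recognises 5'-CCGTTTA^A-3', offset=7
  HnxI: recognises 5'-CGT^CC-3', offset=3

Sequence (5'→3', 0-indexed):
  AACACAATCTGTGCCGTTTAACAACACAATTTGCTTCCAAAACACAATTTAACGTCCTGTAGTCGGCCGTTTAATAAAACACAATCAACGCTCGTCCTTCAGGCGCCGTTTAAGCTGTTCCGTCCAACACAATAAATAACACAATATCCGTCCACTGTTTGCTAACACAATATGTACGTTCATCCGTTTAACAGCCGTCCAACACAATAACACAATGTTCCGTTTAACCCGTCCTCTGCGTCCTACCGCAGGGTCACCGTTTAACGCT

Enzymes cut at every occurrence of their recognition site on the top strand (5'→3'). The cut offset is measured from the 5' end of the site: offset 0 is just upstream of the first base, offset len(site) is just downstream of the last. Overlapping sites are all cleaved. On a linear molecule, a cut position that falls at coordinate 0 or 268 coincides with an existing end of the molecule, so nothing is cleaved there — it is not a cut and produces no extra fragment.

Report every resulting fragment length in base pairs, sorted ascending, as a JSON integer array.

[2,2,2,4,5,6,8,8,9,11,12,12,14,15,17,18,18,18,18,20,22,27]

Per-enzyme occurrences:
  FykIX (AACACAAT, off=0): starts [0, 22, 40, 77, 125, 137, 163, 200, 208] → cuts [22, 40, 77, 125, 137, 163, 200, 208] (position 0 is a terminus of the linear molecule — no cut)
  MvoV (CCGTTTAA, off=7): starts [13, 66, 105, 183, 219, 256] → cuts [20, 73, 112, 190, 226, 263]
  HnxI (CGTCC, off=3): starts [52, 92, 120, 148, 195, 229, 238] → cuts [55, 95, 123, 151, 198, 232, 241]

Pooled cuts: [20, 22, 40, 55, 73, 77, 95, 112, 123, 125, 137, 151, 163, 190, 198, 200, 208, 226, 232, 241, 263]

Fragments:
  [0,20): 20 bp
  [20,22): 2 bp
  [22,40): 18 bp
  [40,55): 15 bp
  [55,73): 18 bp
  [73,77): 4 bp
  [77,95): 18 bp
  [95,112): 17 bp
  [112,123): 11 bp
  [123,125): 2 bp
  [125,137): 12 bp
  [137,151): 14 bp
  [151,163): 12 bp
  [163,190): 27 bp
  [190,198): 8 bp
  [198,200): 2 bp
  [200,208): 8 bp
  [208,226): 18 bp
  [226,232): 6 bp
  [232,241): 9 bp
  [241,263): 22 bp
  [263,268): 5 bp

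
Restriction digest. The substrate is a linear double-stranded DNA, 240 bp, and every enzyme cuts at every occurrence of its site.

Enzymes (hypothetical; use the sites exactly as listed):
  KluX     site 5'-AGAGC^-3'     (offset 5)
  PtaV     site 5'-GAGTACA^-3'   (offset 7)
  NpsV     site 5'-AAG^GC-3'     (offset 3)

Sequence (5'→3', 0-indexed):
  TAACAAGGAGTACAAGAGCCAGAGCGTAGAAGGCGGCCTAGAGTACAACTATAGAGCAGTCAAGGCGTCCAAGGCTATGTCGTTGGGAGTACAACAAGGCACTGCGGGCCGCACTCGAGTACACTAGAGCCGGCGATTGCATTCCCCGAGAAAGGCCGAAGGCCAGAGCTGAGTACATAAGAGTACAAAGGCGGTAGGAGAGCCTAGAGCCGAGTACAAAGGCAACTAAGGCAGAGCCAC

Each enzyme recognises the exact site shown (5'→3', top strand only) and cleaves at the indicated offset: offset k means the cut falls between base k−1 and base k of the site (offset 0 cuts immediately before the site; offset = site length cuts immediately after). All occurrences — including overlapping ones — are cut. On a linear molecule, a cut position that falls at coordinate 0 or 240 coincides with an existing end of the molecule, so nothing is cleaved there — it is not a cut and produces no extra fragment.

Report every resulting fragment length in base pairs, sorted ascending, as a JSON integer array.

Site scan:
  KluX AGAGC/5: at [14, 20, 52, 125, 164, 198, 205, 232] ⇒ [19, 25, 57, 130, 169, 203, 210, 237]
  PtaV GAGTACA/7: at [7, 40, 86, 116, 170, 180, 211] ⇒ [14, 47, 93, 123, 177, 187, 218]
  NpsV AAGGC/3: at [29, 61, 70, 95, 151, 158, 187, 218, 227] ⇒ [32, 64, 73, 98, 154, 161, 190, 221, 230]

All cut coordinates (distinct, sorted): [14, 19, 25, 32, 47, 57, 64, 73, 93, 98, 123, 130, 154, 161, 169, 177, 187, 190, 203, 210, 218, 221, 230, 237]

Fragment lengths:
  [0,14): 14 bp
  [14,19): 5 bp
  [19,25): 6 bp
  [25,32): 7 bp
  [32,47): 15 bp
  [47,57): 10 bp
  [57,64): 7 bp
  [64,73): 9 bp
  [73,93): 20 bp
  [93,98): 5 bp
  [98,123): 25 bp
  [123,130): 7 bp
  [130,154): 24 bp
  [154,161): 7 bp
  [161,169): 8 bp
  [169,177): 8 bp
  [177,187): 10 bp
  [187,190): 3 bp
  [190,203): 13 bp
  [203,210): 7 bp
  [210,218): 8 bp
  [218,221): 3 bp
  [221,230): 9 bp
  [230,237): 7 bp
  [237,240): 3 bp

[3,3,3,5,5,6,7,7,7,7,7,7,8,8,8,9,9,10,10,13,14,15,20,24,25]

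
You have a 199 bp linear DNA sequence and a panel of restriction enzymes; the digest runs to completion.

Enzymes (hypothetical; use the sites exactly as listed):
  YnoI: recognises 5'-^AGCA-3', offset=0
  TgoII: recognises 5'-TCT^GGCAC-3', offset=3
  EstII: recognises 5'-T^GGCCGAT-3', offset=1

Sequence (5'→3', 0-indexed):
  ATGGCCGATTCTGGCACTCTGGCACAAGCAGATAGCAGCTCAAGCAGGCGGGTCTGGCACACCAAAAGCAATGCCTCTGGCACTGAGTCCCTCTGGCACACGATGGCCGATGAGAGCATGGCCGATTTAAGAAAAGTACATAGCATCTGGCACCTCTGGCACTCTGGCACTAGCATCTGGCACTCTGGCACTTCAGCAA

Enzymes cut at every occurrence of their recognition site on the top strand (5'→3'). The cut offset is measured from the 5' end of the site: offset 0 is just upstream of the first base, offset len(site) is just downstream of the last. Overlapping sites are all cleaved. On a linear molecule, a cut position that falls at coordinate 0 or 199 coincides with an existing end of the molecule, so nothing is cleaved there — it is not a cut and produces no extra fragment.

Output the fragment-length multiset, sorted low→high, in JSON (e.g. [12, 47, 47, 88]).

[2,5,5,6,6,7,7,7,8,8,8,8,9,9,10,10,10,11,12,13,16,22]

Scan for sites:
  YnoI (AGCA, off=0): starts [26, 33, 42, 66, 114, 141, 171, 194] → cuts [26, 33, 42, 66, 114, 141, 171, 194]
  TgoII (TCTGGCAC, off=3): starts [9, 17, 52, 75, 91, 145, 154, 162, 175, 183] → cuts [12, 20, 55, 78, 94, 148, 157, 165, 178, 186]
  EstII (TGGCCGAT, off=1): starts [1, 103, 118] → cuts [2, 104, 119]

All cut coordinates (distinct, sorted): [2, 12, 20, 26, 33, 42, 55, 66, 78, 94, 104, 114, 119, 141, 148, 157, 165, 171, 178, 186, 194]

Fragments:
  [0,2): 2 bp
  [2,12): 10 bp
  [12,20): 8 bp
  [20,26): 6 bp
  [26,33): 7 bp
  [33,42): 9 bp
  [42,55): 13 bp
  [55,66): 11 bp
  [66,78): 12 bp
  [78,94): 16 bp
  [94,104): 10 bp
  [104,114): 10 bp
  [114,119): 5 bp
  [119,141): 22 bp
  [141,148): 7 bp
  [148,157): 9 bp
  [157,165): 8 bp
  [165,171): 6 bp
  [171,178): 7 bp
  [178,186): 8 bp
  [186,194): 8 bp
  [194,199): 5 bp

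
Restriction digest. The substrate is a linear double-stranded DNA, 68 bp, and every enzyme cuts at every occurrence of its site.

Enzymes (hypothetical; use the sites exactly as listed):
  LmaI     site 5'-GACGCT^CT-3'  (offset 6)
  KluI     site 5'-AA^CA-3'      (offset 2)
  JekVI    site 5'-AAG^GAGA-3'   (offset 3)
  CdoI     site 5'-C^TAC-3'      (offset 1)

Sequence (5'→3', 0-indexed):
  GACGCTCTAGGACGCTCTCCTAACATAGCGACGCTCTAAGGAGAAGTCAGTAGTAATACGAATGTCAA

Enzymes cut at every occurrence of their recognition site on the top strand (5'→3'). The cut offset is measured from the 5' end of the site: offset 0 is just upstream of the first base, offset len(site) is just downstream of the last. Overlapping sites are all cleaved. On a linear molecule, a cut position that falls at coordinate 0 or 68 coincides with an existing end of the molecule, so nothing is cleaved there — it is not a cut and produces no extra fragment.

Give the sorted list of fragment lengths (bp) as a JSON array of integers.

Scan for sites:
  LmaI GACGCTCT/6: at [0, 10, 29] ⇒ [6, 16, 35]
  KluI AACA/2: at [21] ⇒ [23]
  JekVI AAGGAGA/3: at [37] ⇒ [40]
  CdoI (CTAC, off=1): no sites

Pooled cuts: [6, 16, 23, 35, 40]

Fragment lengths:
  [0,6): 6 bp
  [6,16): 10 bp
  [16,23): 7 bp
  [23,35): 12 bp
  [35,40): 5 bp
  [40,68): 28 bp

[5,6,7,10,12,28]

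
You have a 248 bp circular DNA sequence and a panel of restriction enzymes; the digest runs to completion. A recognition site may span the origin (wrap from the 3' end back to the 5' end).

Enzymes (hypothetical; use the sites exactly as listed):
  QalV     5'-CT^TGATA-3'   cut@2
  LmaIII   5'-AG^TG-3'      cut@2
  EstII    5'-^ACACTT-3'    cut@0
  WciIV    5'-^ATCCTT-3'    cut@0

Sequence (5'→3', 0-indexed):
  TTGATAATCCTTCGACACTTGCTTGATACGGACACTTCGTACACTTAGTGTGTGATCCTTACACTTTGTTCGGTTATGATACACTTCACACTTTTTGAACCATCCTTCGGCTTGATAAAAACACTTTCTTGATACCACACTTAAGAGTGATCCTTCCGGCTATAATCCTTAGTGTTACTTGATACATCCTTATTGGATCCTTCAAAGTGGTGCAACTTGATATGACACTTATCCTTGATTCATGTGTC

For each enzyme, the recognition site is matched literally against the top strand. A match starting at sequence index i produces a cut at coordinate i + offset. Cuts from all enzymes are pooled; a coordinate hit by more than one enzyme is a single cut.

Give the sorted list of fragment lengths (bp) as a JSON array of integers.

[2,5,6,6,6,6,7,7,7,7,8,8,8,8,8,9,9,9,10,11,11,11,11,14,15,19,20]

Site scan:
  QalV (CTTGATA, off=2): starts [21, 110, 127, 177, 215, 247] → cuts [1, 23, 112, 129, 179, 217]
  LmaIII (AGTG, off=2): starts [46, 145, 170, 205] → cuts [48, 147, 172, 207]
  EstII (ACACTT, off=0): starts [14, 31, 40, 60, 80, 87, 120, 136, 224] → cuts [14, 31, 40, 60, 80, 87, 120, 136, 224]
  WciIV (ATCCTT, off=0): starts [6, 54, 101, 149, 164, 185, 196, 230] → cuts [6, 54, 101, 149, 164, 185, 196, 230]

Pooled cuts: [1, 6, 14, 23, 31, 40, 48, 54, 60, 80, 87, 101, 112, 120, 129, 136, 147, 149, 164, 172, 179, 185, 196, 207, 217, 224, 230]

Fragment lengths:
  1→6: 5 bp
  6→14: 8 bp
  14→23: 9 bp
  23→31: 8 bp
  31→40: 9 bp
  40→48: 8 bp
  48→54: 6 bp
  54→60: 6 bp
  60→80: 20 bp
  80→87: 7 bp
  87→101: 14 bp
  101→112: 11 bp
  112→120: 8 bp
  120→129: 9 bp
  129→136: 7 bp
  136→147: 11 bp
  147→149: 2 bp
  149→164: 15 bp
  164→172: 8 bp
  172→179: 7 bp
  179→185: 6 bp
  185→196: 11 bp
  196→207: 11 bp
  207→217: 10 bp
  217→224: 7 bp
  224→230: 6 bp
  230→1 (wrap): 248-230+1 = 19 bp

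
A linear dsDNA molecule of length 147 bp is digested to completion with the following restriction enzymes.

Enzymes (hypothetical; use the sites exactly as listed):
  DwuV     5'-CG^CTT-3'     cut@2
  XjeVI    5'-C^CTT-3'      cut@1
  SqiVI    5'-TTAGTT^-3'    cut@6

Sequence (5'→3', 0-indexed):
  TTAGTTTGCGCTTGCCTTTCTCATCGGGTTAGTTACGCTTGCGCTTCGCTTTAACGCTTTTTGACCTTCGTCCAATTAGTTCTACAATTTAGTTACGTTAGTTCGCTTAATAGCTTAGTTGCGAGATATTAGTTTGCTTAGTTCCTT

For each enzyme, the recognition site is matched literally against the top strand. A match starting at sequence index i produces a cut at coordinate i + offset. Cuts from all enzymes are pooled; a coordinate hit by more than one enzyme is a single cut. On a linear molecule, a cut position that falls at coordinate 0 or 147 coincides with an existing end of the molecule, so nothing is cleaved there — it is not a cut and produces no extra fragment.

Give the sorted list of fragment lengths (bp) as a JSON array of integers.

Site scan:
  DwuV CGCTT/2: at [8, 35, 41, 46, 54, 103] ⇒ [10, 37, 43, 48, 56, 105]
  XjeVI CCTT/1: at [14, 64, 143] ⇒ [15, 65, 144]
  SqiVI TTAGTT/6: at [0, 28, 75, 88, 97, 114, 128, 137] ⇒ [6, 34, 81, 94, 103, 120, 134, 143]

Pooled cuts: [6, 10, 15, 34, 37, 43, 48, 56, 65, 81, 94, 103, 105, 120, 134, 143, 144]

Fragment lengths:
  [0,6): 6 bp
  [6,10): 4 bp
  [10,15): 5 bp
  [15,34): 19 bp
  [34,37): 3 bp
  [37,43): 6 bp
  [43,48): 5 bp
  [48,56): 8 bp
  [56,65): 9 bp
  [65,81): 16 bp
  [81,94): 13 bp
  [94,103): 9 bp
  [103,105): 2 bp
  [105,120): 15 bp
  [120,134): 14 bp
  [134,143): 9 bp
  [143,144): 1 bp
  [144,147): 3 bp

[1,2,3,3,4,5,5,6,6,8,9,9,9,13,14,15,16,19]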